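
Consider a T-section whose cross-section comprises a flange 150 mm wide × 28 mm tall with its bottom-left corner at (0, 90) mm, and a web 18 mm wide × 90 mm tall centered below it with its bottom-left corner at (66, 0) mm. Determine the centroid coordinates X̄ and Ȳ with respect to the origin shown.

web: A = 18 × 90 = 1620.00, centroid at (75.00, 45.00).
flange: A = 150 × 28 = 4200.00, centroid at (75.00, 104.00).
ΣA = 5820.00 mm², ΣAX̄ = 436500.00 mm³, ΣAȲ = 509700.00 mm³.
X̄ = 436500.00/5820.00 = 75.00 mm; Ȳ = 509700.00/5820.00 = 87.58 mm.

X̄ = 75.00 mm, Ȳ = 87.58 mm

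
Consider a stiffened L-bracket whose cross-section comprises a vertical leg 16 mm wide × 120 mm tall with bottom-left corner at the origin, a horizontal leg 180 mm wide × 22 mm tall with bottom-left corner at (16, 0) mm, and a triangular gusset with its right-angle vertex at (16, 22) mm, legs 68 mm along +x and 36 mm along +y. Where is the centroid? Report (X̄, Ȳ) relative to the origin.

vertical leg: A = 16 × 120 = 1920.00, centroid at (8.00, 60.00).
horizontal leg: A = 180 × 22 = 3960.00, centroid at (106.00, 11.00).
gusset: A = ½·68·36 = 1224.00, centroid at (38.67, 34.00).
ΣA = 7104.00 mm², ΣAX̄ = 482448.00 mm³, ΣAȲ = 200376.00 mm³.
X̄ = 482448.00/7104.00 = 67.91 mm; Ȳ = 200376.00/7104.00 = 28.21 mm.

X̄ = 67.91 mm, Ȳ = 28.21 mm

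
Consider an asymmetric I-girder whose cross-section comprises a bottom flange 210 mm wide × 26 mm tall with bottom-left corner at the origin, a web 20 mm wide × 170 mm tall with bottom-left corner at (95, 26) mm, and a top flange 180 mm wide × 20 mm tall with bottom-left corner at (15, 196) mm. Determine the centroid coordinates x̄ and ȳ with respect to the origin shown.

Part | A | x̄ᵢ | ȳᵢ | A·x̄ᵢ | A·ȳᵢ
bottom flange | 5460.00 | 105.00 | 13.00 | 573300.00 | 70980.00
web | 3400.00 | 105.00 | 111.00 | 357000.00 | 377400.00
top flange | 3600.00 | 105.00 | 206.00 | 378000.00 | 741600.00
Σ | 12460.00 |  |  | 1308300.00 | 1189980.00
x̄ = 1308300.00 / 12460.00 = 105.00 mm
ȳ = 1189980.00 / 12460.00 = 95.50 mm

x̄ = 105.00 mm, ȳ = 95.50 mm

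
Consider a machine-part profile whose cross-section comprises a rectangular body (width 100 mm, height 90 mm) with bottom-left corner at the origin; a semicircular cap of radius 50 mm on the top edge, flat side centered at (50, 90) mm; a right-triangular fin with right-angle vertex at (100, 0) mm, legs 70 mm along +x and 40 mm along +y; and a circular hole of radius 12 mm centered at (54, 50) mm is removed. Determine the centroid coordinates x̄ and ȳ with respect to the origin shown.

x̄ = 57.27 mm, ȳ = 60.38 mm

rectangular body: A = 100 × 90 = 9000.00, centroid at (50.00, 45.00).
semicircular top: A = ½π·50² = 3926.99, centroid at (50.00, 111.22).
triangular fin: A = ½·70·40 = 1400.00, centroid at (123.33, 13.33).
hole: A = −π·12² = -452.39, centroid at (54.00, 50.00).
ΣA = 13874.60 mm²
ΣAx̄ = (9000.00)(50.00) + (3926.99)(50.00) + (1400.00)(123.33) + (-452.39)(54.00) = 794587.18 mm³
ΣAȳ = (9000.00)(45.00) + (3926.99)(111.22) + (1400.00)(13.33) + (-452.39)(50.00) = 837809.71 mm³
x̄ = 794587.18 / 13874.60 = 57.27 mm
ȳ = 837809.71 / 13874.60 = 60.38 mm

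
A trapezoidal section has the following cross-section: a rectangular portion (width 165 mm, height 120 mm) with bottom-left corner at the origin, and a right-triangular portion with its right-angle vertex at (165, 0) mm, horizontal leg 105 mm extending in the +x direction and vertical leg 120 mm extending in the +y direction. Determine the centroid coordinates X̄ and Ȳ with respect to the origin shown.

X̄ = 110.86 mm, Ȳ = 55.17 mm

Part | A | x̄ᵢ | ȳᵢ | A·x̄ᵢ | A·ȳᵢ
rectangular portion | 19800.00 | 82.50 | 60.00 | 1633500.00 | 1188000.00
triangular portion | 6300.00 | 200.00 | 40.00 | 1260000.00 | 252000.00
Σ | 26100.00 |  |  | 2893500.00 | 1440000.00
X̄ = 2893500.00 / 26100.00 = 110.86 mm
Ȳ = 1440000.00 / 26100.00 = 55.17 mm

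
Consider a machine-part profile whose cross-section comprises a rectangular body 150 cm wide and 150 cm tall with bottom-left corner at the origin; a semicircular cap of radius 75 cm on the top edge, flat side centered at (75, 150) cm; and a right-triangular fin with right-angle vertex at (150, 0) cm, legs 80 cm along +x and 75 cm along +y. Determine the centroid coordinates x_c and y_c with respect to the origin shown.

x_c = 83.88 cm, y_c = 98.12 cm

rectangular body: A = 150 × 150 = 22500.00, centroid at (75.00, 75.00).
semicircular top: A = ½π·75² = 8835.73, centroid at (75.00, 181.83).
triangular fin: A = ½·80·75 = 3000.00, centroid at (176.67, 25.00).
ΣA = 34335.73 cm²
ΣAx_c = (22500.00)(75.00) + (8835.73)(75.00) + (3000.00)(176.67) = 2880179.70 cm³
ΣAy_c = (22500.00)(75.00) + (8835.73)(181.83) + (3000.00)(25.00) = 3369109.40 cm³
x_c = 2880179.70 / 34335.73 = 83.88 cm
y_c = 3369109.40 / 34335.73 = 98.12 cm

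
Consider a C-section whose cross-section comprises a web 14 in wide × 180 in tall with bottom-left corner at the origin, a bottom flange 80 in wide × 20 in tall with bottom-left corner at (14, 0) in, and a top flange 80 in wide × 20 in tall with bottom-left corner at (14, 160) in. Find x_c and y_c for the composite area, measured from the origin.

Part | A | x̄ᵢ | ȳᵢ | A·x̄ᵢ | A·ȳᵢ
web | 2520.00 | 7.00 | 90.00 | 17640.00 | 226800.00
bottom flange | 1600.00 | 54.00 | 10.00 | 86400.00 | 16000.00
top flange | 1600.00 | 54.00 | 170.00 | 86400.00 | 272000.00
Σ | 5720.00 |  |  | 190440.00 | 514800.00
x_c = 190440.00 / 5720.00 = 33.29 in
y_c = 514800.00 / 5720.00 = 90.00 in

x_c = 33.29 in, y_c = 90.00 in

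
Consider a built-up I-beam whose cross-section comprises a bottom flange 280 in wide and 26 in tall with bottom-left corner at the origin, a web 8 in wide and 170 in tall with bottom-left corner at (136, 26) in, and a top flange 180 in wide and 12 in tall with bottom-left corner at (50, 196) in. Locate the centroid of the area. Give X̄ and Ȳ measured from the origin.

bottom flange: A = 280 × 26 = 7280.00, centroid at (140.00, 13.00).
web: A = 8 × 170 = 1360.00, centroid at (140.00, 111.00).
top flange: A = 180 × 12 = 2160.00, centroid at (140.00, 202.00).
ΣA = 10800.00 in²
ΣAX̄ = (7280.00)(140.00) + (1360.00)(140.00) + (2160.00)(140.00) = 1512000.00 in³
ΣAȲ = (7280.00)(13.00) + (1360.00)(111.00) + (2160.00)(202.00) = 681920.00 in³
X̄ = 1512000.00 / 10800.00 = 140.00 in
Ȳ = 681920.00 / 10800.00 = 63.14 in

X̄ = 140.00 in, Ȳ = 63.14 in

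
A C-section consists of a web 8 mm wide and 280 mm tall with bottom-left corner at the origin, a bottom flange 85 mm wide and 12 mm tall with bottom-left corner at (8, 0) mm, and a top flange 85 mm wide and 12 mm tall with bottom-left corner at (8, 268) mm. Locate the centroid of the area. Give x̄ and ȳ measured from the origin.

x̄ = 26.16 mm, ȳ = 140.00 mm

web: A = 8 × 280 = 2240.00, centroid at (4.00, 140.00).
bottom flange: A = 85 × 12 = 1020.00, centroid at (50.50, 6.00).
top flange: A = 85 × 12 = 1020.00, centroid at (50.50, 274.00).
ΣA = 4280.00 mm²
ΣAx̄ = (2240.00)(4.00) + (1020.00)(50.50) + (1020.00)(50.50) = 111980.00 mm³
ΣAȳ = (2240.00)(140.00) + (1020.00)(6.00) + (1020.00)(274.00) = 599200.00 mm³
x̄ = 111980.00 / 4280.00 = 26.16 mm
ȳ = 599200.00 / 4280.00 = 140.00 mm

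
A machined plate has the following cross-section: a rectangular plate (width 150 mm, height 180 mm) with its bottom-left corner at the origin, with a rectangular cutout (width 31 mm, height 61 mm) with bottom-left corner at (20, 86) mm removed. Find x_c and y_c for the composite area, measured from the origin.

x_c = 77.97 mm, y_c = 88.00 mm

plate: A = 150 × 180 = 27000.00, centroid at (75.00, 90.00).
hole: A = −(31 × 61) = -1891.00, centroid at (35.50, 116.50).
ΣA = 25109.00 mm²
ΣAx_c = (27000.00)(75.00) + (-1891.00)(35.50) = 1957869.50 mm³
ΣAy_c = (27000.00)(90.00) + (-1891.00)(116.50) = 2209698.50 mm³
x_c = 1957869.50 / 25109.00 = 77.97 mm
y_c = 2209698.50 / 25109.00 = 88.00 mm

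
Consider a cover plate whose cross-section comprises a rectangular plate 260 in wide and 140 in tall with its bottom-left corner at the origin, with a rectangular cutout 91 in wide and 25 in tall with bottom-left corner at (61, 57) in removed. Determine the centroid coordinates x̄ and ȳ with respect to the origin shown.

plate: A = 260 × 140 = 36400.00, centroid at (130.00, 70.00).
hole: A = −(91 × 25) = -2275.00, centroid at (106.50, 69.50).
ΣA = 34125.00 in²
ΣAx̄ = (36400.00)(130.00) + (-2275.00)(106.50) = 4489712.50 in³
ΣAȳ = (36400.00)(70.00) + (-2275.00)(69.50) = 2389887.50 in³
x̄ = 4489712.50 / 34125.00 = 131.57 in
ȳ = 2389887.50 / 34125.00 = 70.03 in

x̄ = 131.57 in, ȳ = 70.03 in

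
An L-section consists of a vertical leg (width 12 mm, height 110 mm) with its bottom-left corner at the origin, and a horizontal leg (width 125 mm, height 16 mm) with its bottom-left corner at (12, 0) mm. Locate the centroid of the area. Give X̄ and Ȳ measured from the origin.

X̄ = 47.27 mm, Ȳ = 26.69 mm

vertical leg: A = 12 × 110 = 1320.00, centroid at (6.00, 55.00).
horizontal leg: A = 125 × 16 = 2000.00, centroid at (74.50, 8.00).
ΣA = 3320.00 mm², ΣAX̄ = 156920.00 mm³, ΣAȲ = 88600.00 mm³.
X̄ = 156920.00/3320.00 = 47.27 mm; Ȳ = 88600.00/3320.00 = 26.69 mm.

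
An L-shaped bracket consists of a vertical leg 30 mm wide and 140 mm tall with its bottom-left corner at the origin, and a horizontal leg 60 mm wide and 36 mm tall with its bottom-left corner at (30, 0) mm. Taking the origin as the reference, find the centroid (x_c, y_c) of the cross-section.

vertical leg: A = 30 × 140 = 4200.00, centroid at (15.00, 70.00).
horizontal leg: A = 60 × 36 = 2160.00, centroid at (60.00, 18.00).
ΣA = 6360.00 mm²
ΣAx_c = (4200.00)(15.00) + (2160.00)(60.00) = 192600.00 mm³
ΣAy_c = (4200.00)(70.00) + (2160.00)(18.00) = 332880.00 mm³
x_c = 192600.00 / 6360.00 = 30.28 mm
y_c = 332880.00 / 6360.00 = 52.34 mm

x_c = 30.28 mm, y_c = 52.34 mm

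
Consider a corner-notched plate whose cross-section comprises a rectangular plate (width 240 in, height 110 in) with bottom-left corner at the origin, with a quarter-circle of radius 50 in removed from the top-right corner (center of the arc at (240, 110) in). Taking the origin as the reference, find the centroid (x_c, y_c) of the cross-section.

x_c = 112.06 in, y_c = 52.29 in

plate: A = 240 × 110 = 26400.00, centroid at (120.00, 55.00).
removed quarter-circle: A = −¼π·50² = -1963.50, centroid at (218.78, 88.78).
ΣA = 24436.50 in², ΣAx_c = 2738427.77 in³, ΣAy_c = 1277682.17 in³.
x_c = 2738427.77/24436.50 = 112.06 in; y_c = 1277682.17/24436.50 = 52.29 in.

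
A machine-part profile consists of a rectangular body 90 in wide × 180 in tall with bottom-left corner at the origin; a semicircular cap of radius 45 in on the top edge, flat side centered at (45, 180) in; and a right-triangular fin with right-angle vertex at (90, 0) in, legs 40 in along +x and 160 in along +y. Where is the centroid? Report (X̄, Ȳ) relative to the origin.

rectangular body: A = 90 × 180 = 16200.00, centroid at (45.00, 90.00).
semicircular top: A = ½π·45² = 3180.86, centroid at (45.00, 199.10).
triangular fin: A = ½·40·160 = 3200.00, centroid at (103.33, 53.33).
ΣA = 22580.86 in²
ΣAX̄ = (16200.00)(45.00) + (3180.86)(45.00) + (3200.00)(103.33) = 1202805.48 in³
ΣAȲ = (16200.00)(90.00) + (3180.86)(199.10) + (3200.00)(53.33) = 2261971.93 in³
X̄ = 1202805.48 / 22580.86 = 53.27 in
Ȳ = 2261971.93 / 22580.86 = 100.17 in

X̄ = 53.27 in, Ȳ = 100.17 in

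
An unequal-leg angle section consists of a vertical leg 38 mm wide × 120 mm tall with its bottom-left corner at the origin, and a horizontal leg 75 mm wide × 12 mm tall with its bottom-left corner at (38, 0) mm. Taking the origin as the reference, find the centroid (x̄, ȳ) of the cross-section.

x̄ = 28.31 mm, ȳ = 51.10 mm

vertical leg: A = 38 × 120 = 4560.00, centroid at (19.00, 60.00).
horizontal leg: A = 75 × 12 = 900.00, centroid at (75.50, 6.00).
ΣA = 5460.00 mm², ΣAx̄ = 154590.00 mm³, ΣAȳ = 279000.00 mm³.
x̄ = 154590.00/5460.00 = 28.31 mm; ȳ = 279000.00/5460.00 = 51.10 mm.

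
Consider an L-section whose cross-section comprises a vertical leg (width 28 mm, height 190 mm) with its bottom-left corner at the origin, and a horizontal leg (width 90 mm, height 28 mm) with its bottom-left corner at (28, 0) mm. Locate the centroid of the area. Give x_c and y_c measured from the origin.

x_c = 32.96 mm, y_c = 68.96 mm

vertical leg: A = 28 × 190 = 5320.00, centroid at (14.00, 95.00).
horizontal leg: A = 90 × 28 = 2520.00, centroid at (73.00, 14.00).
ΣA = 7840.00 mm², ΣAx_c = 258440.00 mm³, ΣAy_c = 540680.00 mm³.
x_c = 258440.00/7840.00 = 32.96 mm; y_c = 540680.00/7840.00 = 68.96 mm.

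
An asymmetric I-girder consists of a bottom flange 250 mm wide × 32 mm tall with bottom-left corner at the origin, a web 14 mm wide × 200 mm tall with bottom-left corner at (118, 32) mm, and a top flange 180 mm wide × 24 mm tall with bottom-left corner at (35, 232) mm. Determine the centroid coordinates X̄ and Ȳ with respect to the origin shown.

bottom flange: A = 250 × 32 = 8000.00, centroid at (125.00, 16.00).
web: A = 14 × 200 = 2800.00, centroid at (125.00, 132.00).
top flange: A = 180 × 24 = 4320.00, centroid at (125.00, 244.00).
ΣA = 15120.00 mm², ΣAX̄ = 1890000.00 mm³, ΣAȲ = 1551680.00 mm³.
X̄ = 1890000.00/15120.00 = 125.00 mm; Ȳ = 1551680.00/15120.00 = 102.62 mm.

X̄ = 125.00 mm, Ȳ = 102.62 mm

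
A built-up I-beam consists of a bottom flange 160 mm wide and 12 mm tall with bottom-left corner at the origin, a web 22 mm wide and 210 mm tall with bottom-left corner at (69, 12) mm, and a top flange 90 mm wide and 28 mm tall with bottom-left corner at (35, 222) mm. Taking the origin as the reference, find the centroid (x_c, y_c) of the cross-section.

Part | A | x̄ᵢ | ȳᵢ | A·x̄ᵢ | A·ȳᵢ
bottom flange | 1920.00 | 80.00 | 6.00 | 153600.00 | 11520.00
web | 4620.00 | 80.00 | 117.00 | 369600.00 | 540540.00
top flange | 2520.00 | 80.00 | 236.00 | 201600.00 | 594720.00
Σ | 9060.00 |  |  | 724800.00 | 1146780.00
x_c = 724800.00 / 9060.00 = 80.00 mm
y_c = 1146780.00 / 9060.00 = 126.58 mm

x_c = 80.00 mm, y_c = 126.58 mm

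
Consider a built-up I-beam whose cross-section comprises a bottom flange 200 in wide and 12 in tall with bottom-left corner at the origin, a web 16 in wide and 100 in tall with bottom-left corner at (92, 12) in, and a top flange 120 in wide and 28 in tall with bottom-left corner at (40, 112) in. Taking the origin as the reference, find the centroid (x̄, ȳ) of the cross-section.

bottom flange: A = 200 × 12 = 2400.00, centroid at (100.00, 6.00).
web: A = 16 × 100 = 1600.00, centroid at (100.00, 62.00).
top flange: A = 120 × 28 = 3360.00, centroid at (100.00, 126.00).
ΣA = 7360.00 in², ΣAx̄ = 736000.00 in³, ΣAȳ = 536960.00 in³.
x̄ = 736000.00/7360.00 = 100.00 in; ȳ = 536960.00/7360.00 = 72.96 in.

x̄ = 100.00 in, ȳ = 72.96 in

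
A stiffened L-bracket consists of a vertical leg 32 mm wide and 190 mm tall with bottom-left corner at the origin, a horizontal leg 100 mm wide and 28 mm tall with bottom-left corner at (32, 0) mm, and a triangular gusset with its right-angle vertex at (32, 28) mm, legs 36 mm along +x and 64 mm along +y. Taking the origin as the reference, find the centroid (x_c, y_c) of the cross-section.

x_c = 37.64 mm, y_c = 67.15 mm

Part | A | x̄ᵢ | ȳᵢ | A·x̄ᵢ | A·ȳᵢ
vertical leg | 6080.00 | 16.00 | 95.00 | 97280.00 | 577600.00
horizontal leg | 2800.00 | 82.00 | 14.00 | 229600.00 | 39200.00
gusset | 1152.00 | 44.00 | 49.33 | 50688.00 | 56832.00
Σ | 10032.00 |  |  | 377568.00 | 673632.00
x_c = 377568.00 / 10032.00 = 37.64 mm
y_c = 673632.00 / 10032.00 = 67.15 mm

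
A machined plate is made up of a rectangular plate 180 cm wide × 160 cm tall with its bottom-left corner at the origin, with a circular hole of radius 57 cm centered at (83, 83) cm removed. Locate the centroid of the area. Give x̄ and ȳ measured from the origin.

x̄ = 93.84 cm, ȳ = 78.35 cm

plate: A = 180 × 160 = 28800.00, centroid at (90.00, 80.00).
hole: A = −π·57² = -10207.03, centroid at (83.00, 83.00).
ΣA = 18592.97 cm², ΣAx̄ = 1744816.13 cm³, ΣAȳ = 1456816.13 cm³.
x̄ = 1744816.13/18592.97 = 93.84 cm; ȳ = 1456816.13/18592.97 = 78.35 cm.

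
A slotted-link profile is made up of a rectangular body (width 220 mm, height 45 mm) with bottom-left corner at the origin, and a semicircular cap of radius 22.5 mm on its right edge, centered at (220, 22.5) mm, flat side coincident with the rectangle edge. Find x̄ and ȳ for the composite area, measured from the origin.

Part | A | x̄ᵢ | ȳᵢ | A·x̄ᵢ | A·ȳᵢ
rectangular body | 9900.00 | 110.00 | 22.50 | 1089000.00 | 222750.00
semicircular end | 795.22 | 229.55 | 22.50 | 182541.19 | 17892.35
Σ | 10695.22 |  |  | 1271541.19 | 240642.35
x̄ = 1271541.19 / 10695.22 = 118.89 mm
ȳ = 240642.35 / 10695.22 = 22.50 mm

x̄ = 118.89 mm, ȳ = 22.50 mm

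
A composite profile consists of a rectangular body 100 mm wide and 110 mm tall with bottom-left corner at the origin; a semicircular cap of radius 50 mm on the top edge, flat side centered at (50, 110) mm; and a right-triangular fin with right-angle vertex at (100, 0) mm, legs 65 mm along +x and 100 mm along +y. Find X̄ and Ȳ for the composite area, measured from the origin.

X̄ = 62.81 mm, Ȳ = 67.59 mm

rectangular body: A = 100 × 110 = 11000.00, centroid at (50.00, 55.00).
semicircular top: A = ½π·50² = 3926.99, centroid at (50.00, 131.22).
triangular fin: A = ½·65·100 = 3250.00, centroid at (121.67, 33.33).
ΣA = 18176.99 mm², ΣAX̄ = 1141766.21 mm³, ΣAȲ = 1228635.66 mm³.
X̄ = 1141766.21/18176.99 = 62.81 mm; Ȳ = 1228635.66/18176.99 = 67.59 mm.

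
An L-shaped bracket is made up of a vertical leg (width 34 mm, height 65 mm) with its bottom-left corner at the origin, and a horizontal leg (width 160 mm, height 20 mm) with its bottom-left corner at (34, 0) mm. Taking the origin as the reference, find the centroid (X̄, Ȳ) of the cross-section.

X̄ = 74.38 mm, Ȳ = 19.19 mm

Part | A | x̄ᵢ | ȳᵢ | A·x̄ᵢ | A·ȳᵢ
vertical leg | 2210.00 | 17.00 | 32.50 | 37570.00 | 71825.00
horizontal leg | 3200.00 | 114.00 | 10.00 | 364800.00 | 32000.00
Σ | 5410.00 |  |  | 402370.00 | 103825.00
X̄ = 402370.00 / 5410.00 = 74.38 mm
Ȳ = 103825.00 / 5410.00 = 19.19 mm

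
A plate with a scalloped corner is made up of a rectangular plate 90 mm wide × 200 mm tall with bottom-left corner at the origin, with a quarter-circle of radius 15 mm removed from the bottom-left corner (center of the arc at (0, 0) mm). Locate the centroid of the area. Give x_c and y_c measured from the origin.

Part | A | x̄ᵢ | ȳᵢ | A·x̄ᵢ | A·ȳᵢ
plate | 18000.00 | 45.00 | 100.00 | 810000.00 | 1800000.00
removed quarter-circle | -176.71 | 6.37 | 6.37 | -1125.00 | -1125.00
Σ | 17823.29 |  |  | 808875.00 | 1798875.00
x_c = 808875.00 / 17823.29 = 45.38 mm
y_c = 1798875.00 / 17823.29 = 100.93 mm

x_c = 45.38 mm, y_c = 100.93 mm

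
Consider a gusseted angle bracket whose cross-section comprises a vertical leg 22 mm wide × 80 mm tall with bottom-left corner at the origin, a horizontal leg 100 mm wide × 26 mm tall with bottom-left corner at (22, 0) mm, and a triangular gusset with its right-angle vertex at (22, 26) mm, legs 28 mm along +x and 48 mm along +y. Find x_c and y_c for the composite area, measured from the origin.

vertical leg: A = 22 × 80 = 1760.00, centroid at (11.00, 40.00).
horizontal leg: A = 100 × 26 = 2600.00, centroid at (72.00, 13.00).
gusset: A = ½·28·48 = 672.00, centroid at (31.33, 42.00).
ΣA = 5032.00 mm²
ΣAx_c = (1760.00)(11.00) + (2600.00)(72.00) + (672.00)(31.33) = 227616.00 mm³
ΣAy_c = (1760.00)(40.00) + (2600.00)(13.00) + (672.00)(42.00) = 132424.00 mm³
x_c = 227616.00 / 5032.00 = 45.23 mm
y_c = 132424.00 / 5032.00 = 26.32 mm

x_c = 45.23 mm, y_c = 26.32 mm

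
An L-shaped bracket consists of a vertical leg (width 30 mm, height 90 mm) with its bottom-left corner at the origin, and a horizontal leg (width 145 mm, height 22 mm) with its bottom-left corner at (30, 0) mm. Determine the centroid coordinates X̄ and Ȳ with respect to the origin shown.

X̄ = 62.39 mm, Ȳ = 26.59 mm

vertical leg: A = 30 × 90 = 2700.00, centroid at (15.00, 45.00).
horizontal leg: A = 145 × 22 = 3190.00, centroid at (102.50, 11.00).
ΣA = 5890.00 mm², ΣAX̄ = 367475.00 mm³, ΣAȲ = 156590.00 mm³.
X̄ = 367475.00/5890.00 = 62.39 mm; Ȳ = 156590.00/5890.00 = 26.59 mm.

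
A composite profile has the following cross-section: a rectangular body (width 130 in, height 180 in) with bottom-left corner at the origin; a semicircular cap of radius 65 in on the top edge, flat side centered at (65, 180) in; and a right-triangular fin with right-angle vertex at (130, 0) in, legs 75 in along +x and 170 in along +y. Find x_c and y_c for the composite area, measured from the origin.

x_c = 80.76 in, y_c = 105.60 in

rectangular body: A = 130 × 180 = 23400.00, centroid at (65.00, 90.00).
semicircular top: A = ½π·65² = 6636.61, centroid at (65.00, 207.59).
triangular fin: A = ½·75·170 = 6375.00, centroid at (155.00, 56.67).
ΣA = 36411.61 in², ΣAx_c = 2940504.94 in³, ΣAy_c = 3844923.94 in³.
x_c = 2940504.94/36411.61 = 80.76 in; y_c = 3844923.94/36411.61 = 105.60 in.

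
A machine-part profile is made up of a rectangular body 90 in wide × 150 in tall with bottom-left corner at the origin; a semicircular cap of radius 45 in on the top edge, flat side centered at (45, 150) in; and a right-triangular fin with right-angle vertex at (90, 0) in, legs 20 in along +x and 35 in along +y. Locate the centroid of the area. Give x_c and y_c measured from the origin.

x_c = 46.06 in, y_c = 91.27 in

rectangular body: A = 90 × 150 = 13500.00, centroid at (45.00, 75.00).
semicircular top: A = ½π·45² = 3180.86, centroid at (45.00, 169.10).
triangular fin: A = ½·20·35 = 350.00, centroid at (96.67, 11.67).
ΣA = 17030.86 in², ΣAx_c = 784472.15 in³, ΣAy_c = 1554462.72 in³.
x_c = 784472.15/17030.86 = 46.06 in; y_c = 1554462.72/17030.86 = 91.27 in.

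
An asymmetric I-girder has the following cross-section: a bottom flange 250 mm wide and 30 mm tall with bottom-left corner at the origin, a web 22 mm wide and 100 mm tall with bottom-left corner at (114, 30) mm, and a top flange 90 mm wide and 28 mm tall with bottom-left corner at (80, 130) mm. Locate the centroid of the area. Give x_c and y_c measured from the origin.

Part | A | x̄ᵢ | ȳᵢ | A·x̄ᵢ | A·ȳᵢ
bottom flange | 7500.00 | 125.00 | 15.00 | 937500.00 | 112500.00
web | 2200.00 | 125.00 | 80.00 | 275000.00 | 176000.00
top flange | 2520.00 | 125.00 | 144.00 | 315000.00 | 362880.00
Σ | 12220.00 |  |  | 1527500.00 | 651380.00
x_c = 1527500.00 / 12220.00 = 125.00 mm
y_c = 651380.00 / 12220.00 = 53.30 mm

x_c = 125.00 mm, y_c = 53.30 mm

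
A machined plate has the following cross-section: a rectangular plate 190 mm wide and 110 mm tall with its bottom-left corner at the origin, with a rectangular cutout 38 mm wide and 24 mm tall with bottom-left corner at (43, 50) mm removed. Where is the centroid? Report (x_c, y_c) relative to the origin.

plate: A = 190 × 110 = 20900.00, centroid at (95.00, 55.00).
hole: A = −(38 × 24) = -912.00, centroid at (62.00, 62.00).
ΣA = 19988.00 mm²
ΣAx_c = (20900.00)(95.00) + (-912.00)(62.00) = 1928956.00 mm³
ΣAy_c = (20900.00)(55.00) + (-912.00)(62.00) = 1092956.00 mm³
x_c = 1928956.00 / 19988.00 = 96.51 mm
y_c = 1092956.00 / 19988.00 = 54.68 mm

x_c = 96.51 mm, y_c = 54.68 mm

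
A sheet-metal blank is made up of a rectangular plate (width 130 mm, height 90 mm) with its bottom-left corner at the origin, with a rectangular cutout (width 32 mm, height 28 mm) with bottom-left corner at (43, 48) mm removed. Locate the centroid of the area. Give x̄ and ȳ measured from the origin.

x̄ = 65.50 mm, ȳ = 43.59 mm

Part | A | x̄ᵢ | ȳᵢ | A·x̄ᵢ | A·ȳᵢ
plate | 11700.00 | 65.00 | 45.00 | 760500.00 | 526500.00
hole | -896.00 | 59.00 | 62.00 | -52864.00 | -55552.00
Σ | 10804.00 |  |  | 707636.00 | 470948.00
x̄ = 707636.00 / 10804.00 = 65.50 mm
ȳ = 470948.00 / 10804.00 = 43.59 mm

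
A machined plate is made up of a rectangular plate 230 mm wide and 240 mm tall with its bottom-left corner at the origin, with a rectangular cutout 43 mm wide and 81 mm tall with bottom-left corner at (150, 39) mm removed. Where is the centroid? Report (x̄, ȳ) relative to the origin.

x̄ = 111.19 mm, ȳ = 122.73 mm

plate: A = 230 × 240 = 55200.00, centroid at (115.00, 120.00).
hole: A = −(43 × 81) = -3483.00, centroid at (171.50, 79.50).
ΣA = 51717.00 mm², ΣAx̄ = 5750665.50 mm³, ΣAȳ = 6347101.50 mm³.
x̄ = 5750665.50/51717.00 = 111.19 mm; ȳ = 6347101.50/51717.00 = 122.73 mm.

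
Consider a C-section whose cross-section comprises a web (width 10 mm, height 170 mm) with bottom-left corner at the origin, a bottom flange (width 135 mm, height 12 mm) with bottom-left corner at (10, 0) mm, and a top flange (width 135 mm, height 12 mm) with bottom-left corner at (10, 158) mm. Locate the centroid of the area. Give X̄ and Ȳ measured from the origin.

X̄ = 52.55 mm, Ȳ = 85.00 mm

web: A = 10 × 170 = 1700.00, centroid at (5.00, 85.00).
bottom flange: A = 135 × 12 = 1620.00, centroid at (77.50, 6.00).
top flange: A = 135 × 12 = 1620.00, centroid at (77.50, 164.00).
ΣA = 4940.00 mm², ΣAX̄ = 259600.00 mm³, ΣAȲ = 419900.00 mm³.
X̄ = 259600.00/4940.00 = 52.55 mm; Ȳ = 419900.00/4940.00 = 85.00 mm.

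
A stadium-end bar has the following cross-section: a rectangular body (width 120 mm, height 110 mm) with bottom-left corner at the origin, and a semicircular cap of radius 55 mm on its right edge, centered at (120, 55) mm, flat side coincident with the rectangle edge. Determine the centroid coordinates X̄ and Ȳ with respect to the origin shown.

Part | A | x̄ᵢ | ȳᵢ | A·x̄ᵢ | A·ȳᵢ
rectangular body | 13200.00 | 60.00 | 55.00 | 792000.00 | 726000.00
semicircular end | 4751.66 | 143.34 | 55.00 | 681115.73 | 261341.24
Σ | 17951.66 |  |  | 1473115.73 | 987341.24
X̄ = 1473115.73 / 17951.66 = 82.06 mm
Ȳ = 987341.24 / 17951.66 = 55.00 mm

X̄ = 82.06 mm, Ȳ = 55.00 mm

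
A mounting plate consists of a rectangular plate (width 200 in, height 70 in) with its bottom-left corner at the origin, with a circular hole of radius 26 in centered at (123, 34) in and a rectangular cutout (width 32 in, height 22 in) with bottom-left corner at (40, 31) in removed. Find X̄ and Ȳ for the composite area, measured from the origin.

plate: A = 200 × 70 = 14000.00, centroid at (100.00, 35.00).
hole 1: A = −π·26² = -2123.72, centroid at (123.00, 34.00).
hole 2: A = −(32 × 22) = -704.00, centroid at (56.00, 42.00).
ΣA = 11172.28 in², ΣAX̄ = 1099358.85 in³, ΣAȲ = 388225.63 in³.
X̄ = 1099358.85/11172.28 = 98.40 in; Ȳ = 388225.63/11172.28 = 34.75 in.

X̄ = 98.40 in, Ȳ = 34.75 in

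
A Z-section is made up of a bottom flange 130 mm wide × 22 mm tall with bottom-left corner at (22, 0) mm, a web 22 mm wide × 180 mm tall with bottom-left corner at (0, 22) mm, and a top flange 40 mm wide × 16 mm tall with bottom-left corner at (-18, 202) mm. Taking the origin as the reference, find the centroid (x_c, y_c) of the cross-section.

x_c = 39.36 mm, y_c = 81.69 mm

Part | A | x̄ᵢ | ȳᵢ | A·x̄ᵢ | A·ȳᵢ
bottom flange | 2860.00 | 87.00 | 11.00 | 248820.00 | 31460.00
web | 3960.00 | 11.00 | 112.00 | 43560.00 | 443520.00
top flange | 640.00 | 2.00 | 210.00 | 1280.00 | 134400.00
Σ | 7460.00 |  |  | 293660.00 | 609380.00
x_c = 293660.00 / 7460.00 = 39.36 mm
y_c = 609380.00 / 7460.00 = 81.69 mm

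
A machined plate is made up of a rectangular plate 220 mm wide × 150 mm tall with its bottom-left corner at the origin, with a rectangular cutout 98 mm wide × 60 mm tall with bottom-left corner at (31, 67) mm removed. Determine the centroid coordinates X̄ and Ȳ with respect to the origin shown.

X̄ = 116.50 mm, Ȳ = 70.23 mm

Part | A | x̄ᵢ | ȳᵢ | A·x̄ᵢ | A·ȳᵢ
plate | 33000.00 | 110.00 | 75.00 | 3630000.00 | 2475000.00
hole | -5880.00 | 80.00 | 97.00 | -470400.00 | -570360.00
Σ | 27120.00 |  |  | 3159600.00 | 1904640.00
X̄ = 3159600.00 / 27120.00 = 116.50 mm
Ȳ = 1904640.00 / 27120.00 = 70.23 mm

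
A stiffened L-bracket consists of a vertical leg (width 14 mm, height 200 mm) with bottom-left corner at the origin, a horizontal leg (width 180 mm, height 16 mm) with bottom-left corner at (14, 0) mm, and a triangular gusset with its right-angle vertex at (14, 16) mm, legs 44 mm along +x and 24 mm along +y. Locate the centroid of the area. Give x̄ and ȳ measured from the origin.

Part | A | x̄ᵢ | ȳᵢ | A·x̄ᵢ | A·ȳᵢ
vertical leg | 2800.00 | 7.00 | 100.00 | 19600.00 | 280000.00
horizontal leg | 2880.00 | 104.00 | 8.00 | 299520.00 | 23040.00
gusset | 528.00 | 28.67 | 24.00 | 15136.00 | 12672.00
Σ | 6208.00 |  |  | 334256.00 | 315712.00
x̄ = 334256.00 / 6208.00 = 53.84 mm
ȳ = 315712.00 / 6208.00 = 50.86 mm

x̄ = 53.84 mm, ȳ = 50.86 mm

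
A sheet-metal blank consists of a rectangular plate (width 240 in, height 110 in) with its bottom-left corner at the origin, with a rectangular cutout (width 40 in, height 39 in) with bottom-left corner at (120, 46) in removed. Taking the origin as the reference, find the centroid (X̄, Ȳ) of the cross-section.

X̄ = 118.74 in, Ȳ = 54.34 in

plate: A = 240 × 110 = 26400.00, centroid at (120.00, 55.00).
hole: A = −(40 × 39) = -1560.00, centroid at (140.00, 65.50).
ΣA = 24840.00 in², ΣAX̄ = 2949600.00 in³, ΣAȲ = 1349820.00 in³.
X̄ = 2949600.00/24840.00 = 118.74 in; Ȳ = 1349820.00/24840.00 = 54.34 in.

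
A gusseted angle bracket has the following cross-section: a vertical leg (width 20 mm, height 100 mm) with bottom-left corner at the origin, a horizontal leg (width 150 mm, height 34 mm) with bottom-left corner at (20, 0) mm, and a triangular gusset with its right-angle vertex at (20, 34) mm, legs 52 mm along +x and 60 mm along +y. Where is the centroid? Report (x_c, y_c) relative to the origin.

vertical leg: A = 20 × 100 = 2000.00, centroid at (10.00, 50.00).
horizontal leg: A = 150 × 34 = 5100.00, centroid at (95.00, 17.00).
gusset: A = ½·52·60 = 1560.00, centroid at (37.33, 54.00).
ΣA = 8660.00 mm², ΣAx_c = 562740.00 mm³, ΣAy_c = 270940.00 mm³.
x_c = 562740.00/8660.00 = 64.98 mm; y_c = 270940.00/8660.00 = 31.29 mm.

x_c = 64.98 mm, y_c = 31.29 mm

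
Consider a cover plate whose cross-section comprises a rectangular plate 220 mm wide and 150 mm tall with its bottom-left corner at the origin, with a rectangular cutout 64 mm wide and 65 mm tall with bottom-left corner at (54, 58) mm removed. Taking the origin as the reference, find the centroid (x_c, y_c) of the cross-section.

plate: A = 220 × 150 = 33000.00, centroid at (110.00, 75.00).
hole: A = −(64 × 65) = -4160.00, centroid at (86.00, 90.50).
ΣA = 28840.00 mm², ΣAx_c = 3272240.00 mm³, ΣAy_c = 2098520.00 mm³.
x_c = 3272240.00/28840.00 = 113.46 mm; y_c = 2098520.00/28840.00 = 72.76 mm.

x_c = 113.46 mm, y_c = 72.76 mm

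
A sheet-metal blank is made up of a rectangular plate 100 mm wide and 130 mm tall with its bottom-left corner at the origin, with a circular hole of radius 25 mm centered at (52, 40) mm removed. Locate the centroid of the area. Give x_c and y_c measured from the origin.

x_c = 49.64 mm, y_c = 69.45 mm

Part | A | x̄ᵢ | ȳᵢ | A·x̄ᵢ | A·ȳᵢ
plate | 13000.00 | 50.00 | 65.00 | 650000.00 | 845000.00
hole | -1963.50 | 52.00 | 40.00 | -102101.76 | -78539.82
Σ | 11036.50 |  |  | 547898.24 | 766460.18
x_c = 547898.24 / 11036.50 = 49.64 mm
y_c = 766460.18 / 11036.50 = 69.45 mm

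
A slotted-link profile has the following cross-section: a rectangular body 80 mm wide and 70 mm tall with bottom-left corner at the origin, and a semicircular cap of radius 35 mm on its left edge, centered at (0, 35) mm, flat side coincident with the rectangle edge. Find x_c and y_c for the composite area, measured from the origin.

rectangular body: A = 80 × 70 = 5600.00, centroid at (40.00, 35.00).
semicircular end: A = ½π·35² = 1924.23, centroid at (-14.85, 35.00).
ΣA = 7524.23 mm², ΣAx_c = 195416.67 mm³, ΣAy_c = 263347.89 mm³.
x_c = 195416.67/7524.23 = 25.97 mm; y_c = 263347.89/7524.23 = 35.00 mm.

x_c = 25.97 mm, y_c = 35.00 mm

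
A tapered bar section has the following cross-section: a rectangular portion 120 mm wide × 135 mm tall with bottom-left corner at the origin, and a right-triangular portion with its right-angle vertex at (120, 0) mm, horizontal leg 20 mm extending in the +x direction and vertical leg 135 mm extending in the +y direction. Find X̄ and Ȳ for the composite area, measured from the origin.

X̄ = 65.13 mm, Ȳ = 65.77 mm

Part | A | x̄ᵢ | ȳᵢ | A·x̄ᵢ | A·ȳᵢ
rectangular portion | 16200.00 | 60.00 | 67.50 | 972000.00 | 1093500.00
triangular portion | 1350.00 | 126.67 | 45.00 | 171000.00 | 60750.00
Σ | 17550.00 |  |  | 1143000.00 | 1154250.00
X̄ = 1143000.00 / 17550.00 = 65.13 mm
Ȳ = 1154250.00 / 17550.00 = 65.77 mm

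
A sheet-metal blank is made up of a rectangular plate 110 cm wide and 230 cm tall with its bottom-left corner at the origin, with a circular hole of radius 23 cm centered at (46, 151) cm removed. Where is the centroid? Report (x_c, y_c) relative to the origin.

x_c = 55.63 cm, y_c = 112.47 cm

Part | A | x̄ᵢ | ȳᵢ | A·x̄ᵢ | A·ȳᵢ
plate | 25300.00 | 55.00 | 115.00 | 1391500.00 | 2909500.00
hole | -1661.90 | 46.00 | 151.00 | -76447.52 | -250947.28
Σ | 23638.10 |  |  | 1315052.48 | 2658552.72
x_c = 1315052.48 / 23638.10 = 55.63 cm
y_c = 2658552.72 / 23638.10 = 112.47 cm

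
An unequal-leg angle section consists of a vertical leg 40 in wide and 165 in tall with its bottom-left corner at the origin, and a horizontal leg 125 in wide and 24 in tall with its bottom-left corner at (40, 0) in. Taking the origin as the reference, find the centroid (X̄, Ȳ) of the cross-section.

X̄ = 45.78 in, Ȳ = 60.47 in

vertical leg: A = 40 × 165 = 6600.00, centroid at (20.00, 82.50).
horizontal leg: A = 125 × 24 = 3000.00, centroid at (102.50, 12.00).
ΣA = 9600.00 in²
ΣAX̄ = (6600.00)(20.00) + (3000.00)(102.50) = 439500.00 in³
ΣAȲ = (6600.00)(82.50) + (3000.00)(12.00) = 580500.00 in³
X̄ = 439500.00 / 9600.00 = 45.78 in
Ȳ = 580500.00 / 9600.00 = 60.47 in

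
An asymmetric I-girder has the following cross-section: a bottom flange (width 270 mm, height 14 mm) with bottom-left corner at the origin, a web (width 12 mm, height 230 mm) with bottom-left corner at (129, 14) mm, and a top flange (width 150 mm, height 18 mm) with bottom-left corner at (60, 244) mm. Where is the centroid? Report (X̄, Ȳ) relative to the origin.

X̄ = 135.00 mm, Ȳ = 115.32 mm

bottom flange: A = 270 × 14 = 3780.00, centroid at (135.00, 7.00).
web: A = 12 × 230 = 2760.00, centroid at (135.00, 129.00).
top flange: A = 150 × 18 = 2700.00, centroid at (135.00, 253.00).
ΣA = 9240.00 mm²
ΣAX̄ = (3780.00)(135.00) + (2760.00)(135.00) + (2700.00)(135.00) = 1247400.00 mm³
ΣAȲ = (3780.00)(7.00) + (2760.00)(129.00) + (2700.00)(253.00) = 1065600.00 mm³
X̄ = 1247400.00 / 9240.00 = 135.00 mm
Ȳ = 1065600.00 / 9240.00 = 115.32 mm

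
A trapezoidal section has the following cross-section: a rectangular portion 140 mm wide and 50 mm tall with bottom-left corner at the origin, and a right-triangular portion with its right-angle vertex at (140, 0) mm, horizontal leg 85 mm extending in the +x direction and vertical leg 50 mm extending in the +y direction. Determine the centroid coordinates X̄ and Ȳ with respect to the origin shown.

Part | A | x̄ᵢ | ȳᵢ | A·x̄ᵢ | A·ȳᵢ
rectangular portion | 7000.00 | 70.00 | 25.00 | 490000.00 | 175000.00
triangular portion | 2125.00 | 168.33 | 16.67 | 357708.33 | 35416.67
Σ | 9125.00 |  |  | 847708.33 | 210416.67
X̄ = 847708.33 / 9125.00 = 92.90 mm
Ȳ = 210416.67 / 9125.00 = 23.06 mm

X̄ = 92.90 mm, Ȳ = 23.06 mm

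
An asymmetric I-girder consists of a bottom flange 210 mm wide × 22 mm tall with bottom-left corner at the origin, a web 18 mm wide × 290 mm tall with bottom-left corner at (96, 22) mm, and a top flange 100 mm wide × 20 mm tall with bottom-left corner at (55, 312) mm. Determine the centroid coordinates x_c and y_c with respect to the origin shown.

bottom flange: A = 210 × 22 = 4620.00, centroid at (105.00, 11.00).
web: A = 18 × 290 = 5220.00, centroid at (105.00, 167.00).
top flange: A = 100 × 20 = 2000.00, centroid at (105.00, 322.00).
ΣA = 11840.00 mm²
ΣAx_c = (4620.00)(105.00) + (5220.00)(105.00) + (2000.00)(105.00) = 1243200.00 mm³
ΣAy_c = (4620.00)(11.00) + (5220.00)(167.00) + (2000.00)(322.00) = 1566560.00 mm³
x_c = 1243200.00 / 11840.00 = 105.00 mm
y_c = 1566560.00 / 11840.00 = 132.31 mm

x_c = 105.00 mm, y_c = 132.31 mm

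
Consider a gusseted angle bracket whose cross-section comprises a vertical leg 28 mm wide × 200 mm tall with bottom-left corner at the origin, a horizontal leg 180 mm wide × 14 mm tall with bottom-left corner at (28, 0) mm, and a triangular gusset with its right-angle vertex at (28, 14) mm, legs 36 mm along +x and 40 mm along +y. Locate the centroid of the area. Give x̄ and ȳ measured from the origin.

vertical leg: A = 28 × 200 = 5600.00, centroid at (14.00, 100.00).
horizontal leg: A = 180 × 14 = 2520.00, centroid at (118.00, 7.00).
gusset: A = ½·36·40 = 720.00, centroid at (40.00, 27.33).
ΣA = 8840.00 mm², ΣAx̄ = 404560.00 mm³, ΣAȳ = 597320.00 mm³.
x̄ = 404560.00/8840.00 = 45.76 mm; ȳ = 597320.00/8840.00 = 67.57 mm.

x̄ = 45.76 mm, ȳ = 67.57 mm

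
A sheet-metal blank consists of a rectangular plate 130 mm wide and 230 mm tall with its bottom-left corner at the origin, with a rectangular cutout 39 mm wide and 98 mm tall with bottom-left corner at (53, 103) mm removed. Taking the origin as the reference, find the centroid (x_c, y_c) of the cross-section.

x_c = 63.90 mm, y_c = 109.58 mm

Part | A | x̄ᵢ | ȳᵢ | A·x̄ᵢ | A·ȳᵢ
plate | 29900.00 | 65.00 | 115.00 | 1943500.00 | 3438500.00
hole | -3822.00 | 72.50 | 152.00 | -277095.00 | -580944.00
Σ | 26078.00 |  |  | 1666405.00 | 2857556.00
x_c = 1666405.00 / 26078.00 = 63.90 mm
y_c = 2857556.00 / 26078.00 = 109.58 mm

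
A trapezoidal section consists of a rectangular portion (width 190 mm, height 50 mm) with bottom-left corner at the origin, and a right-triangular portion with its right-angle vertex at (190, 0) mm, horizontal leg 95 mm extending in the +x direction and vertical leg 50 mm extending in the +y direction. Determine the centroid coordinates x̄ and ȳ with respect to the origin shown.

x̄ = 120.33 mm, ȳ = 23.33 mm

rectangular portion: A = 190 × 50 = 9500.00, centroid at (95.00, 25.00).
triangular portion: A = ½·95·50 = 2375.00, centroid at (221.67, 16.67).
ΣA = 11875.00 mm²
ΣAx̄ = (9500.00)(95.00) + (2375.00)(221.67) = 1428958.33 mm³
ΣAȳ = (9500.00)(25.00) + (2375.00)(16.67) = 277083.33 mm³
x̄ = 1428958.33 / 11875.00 = 120.33 mm
ȳ = 277083.33 / 11875.00 = 23.33 mm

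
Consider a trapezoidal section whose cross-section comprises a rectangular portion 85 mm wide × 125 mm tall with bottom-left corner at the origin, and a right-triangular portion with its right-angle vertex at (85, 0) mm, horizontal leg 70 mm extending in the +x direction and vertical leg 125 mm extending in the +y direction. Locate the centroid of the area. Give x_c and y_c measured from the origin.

Part | A | x̄ᵢ | ȳᵢ | A·x̄ᵢ | A·ȳᵢ
rectangular portion | 10625.00 | 42.50 | 62.50 | 451562.50 | 664062.50
triangular portion | 4375.00 | 108.33 | 41.67 | 473958.33 | 182291.67
Σ | 15000.00 |  |  | 925520.83 | 846354.17
x_c = 925520.83 / 15000.00 = 61.70 mm
y_c = 846354.17 / 15000.00 = 56.42 mm

x_c = 61.70 mm, y_c = 56.42 mm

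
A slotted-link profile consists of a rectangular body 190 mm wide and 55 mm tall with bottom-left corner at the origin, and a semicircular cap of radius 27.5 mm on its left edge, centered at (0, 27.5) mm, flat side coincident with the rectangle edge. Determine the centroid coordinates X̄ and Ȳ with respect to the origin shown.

X̄ = 84.11 mm, Ȳ = 27.50 mm

rectangular body: A = 190 × 55 = 10450.00, centroid at (95.00, 27.50).
semicircular end: A = ½π·27.5² = 1187.91, centroid at (-11.67, 27.50).
ΣA = 11637.91 mm², ΣAX̄ = 978885.42 mm³, ΣAȲ = 320042.65 mm³.
X̄ = 978885.42/11637.91 = 84.11 mm; Ȳ = 320042.65/11637.91 = 27.50 mm.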